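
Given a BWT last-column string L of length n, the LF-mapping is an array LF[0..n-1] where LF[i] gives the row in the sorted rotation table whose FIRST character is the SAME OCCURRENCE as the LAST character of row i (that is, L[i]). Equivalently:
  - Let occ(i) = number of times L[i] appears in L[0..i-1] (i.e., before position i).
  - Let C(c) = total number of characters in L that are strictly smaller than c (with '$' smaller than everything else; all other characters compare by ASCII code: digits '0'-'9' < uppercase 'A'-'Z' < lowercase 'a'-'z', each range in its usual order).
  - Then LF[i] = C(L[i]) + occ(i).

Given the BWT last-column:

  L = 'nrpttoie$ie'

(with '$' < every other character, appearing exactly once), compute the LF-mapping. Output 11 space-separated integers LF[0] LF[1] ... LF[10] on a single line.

Answer: 5 8 7 9 10 6 3 1 0 4 2

Derivation:
Char counts: '$':1, 'e':2, 'i':2, 'n':1, 'o':1, 'p':1, 'r':1, 't':2
C (first-col start): C('$')=0, C('e')=1, C('i')=3, C('n')=5, C('o')=6, C('p')=7, C('r')=8, C('t')=9
L[0]='n': occ=0, LF[0]=C('n')+0=5+0=5
L[1]='r': occ=0, LF[1]=C('r')+0=8+0=8
L[2]='p': occ=0, LF[2]=C('p')+0=7+0=7
L[3]='t': occ=0, LF[3]=C('t')+0=9+0=9
L[4]='t': occ=1, LF[4]=C('t')+1=9+1=10
L[5]='o': occ=0, LF[5]=C('o')+0=6+0=6
L[6]='i': occ=0, LF[6]=C('i')+0=3+0=3
L[7]='e': occ=0, LF[7]=C('e')+0=1+0=1
L[8]='$': occ=0, LF[8]=C('$')+0=0+0=0
L[9]='i': occ=1, LF[9]=C('i')+1=3+1=4
L[10]='e': occ=1, LF[10]=C('e')+1=1+1=2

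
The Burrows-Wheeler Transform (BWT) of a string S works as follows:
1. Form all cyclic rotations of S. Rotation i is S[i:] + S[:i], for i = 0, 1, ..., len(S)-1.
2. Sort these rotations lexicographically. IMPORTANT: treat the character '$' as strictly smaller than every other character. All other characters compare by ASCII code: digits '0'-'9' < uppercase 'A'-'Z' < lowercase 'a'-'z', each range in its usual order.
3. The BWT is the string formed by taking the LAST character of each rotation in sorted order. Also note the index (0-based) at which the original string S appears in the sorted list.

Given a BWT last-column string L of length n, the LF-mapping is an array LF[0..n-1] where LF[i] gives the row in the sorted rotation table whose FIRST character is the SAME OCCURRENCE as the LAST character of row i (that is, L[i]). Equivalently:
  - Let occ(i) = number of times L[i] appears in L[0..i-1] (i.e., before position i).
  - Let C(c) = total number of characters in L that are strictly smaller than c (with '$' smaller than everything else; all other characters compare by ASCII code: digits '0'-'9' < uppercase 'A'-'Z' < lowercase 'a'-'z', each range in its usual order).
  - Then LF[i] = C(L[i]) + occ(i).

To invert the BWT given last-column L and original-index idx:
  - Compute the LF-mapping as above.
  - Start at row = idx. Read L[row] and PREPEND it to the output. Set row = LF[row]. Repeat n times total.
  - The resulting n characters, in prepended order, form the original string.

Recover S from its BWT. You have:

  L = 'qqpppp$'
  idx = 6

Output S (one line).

Answer: qppppq$

Derivation:
LF mapping: 5 6 1 2 3 4 0
Walk LF starting at row 6, prepending L[row]:
  step 1: row=6, L[6]='$', prepend. Next row=LF[6]=0
  step 2: row=0, L[0]='q', prepend. Next row=LF[0]=5
  step 3: row=5, L[5]='p', prepend. Next row=LF[5]=4
  step 4: row=4, L[4]='p', prepend. Next row=LF[4]=3
  step 5: row=3, L[3]='p', prepend. Next row=LF[3]=2
  step 6: row=2, L[2]='p', prepend. Next row=LF[2]=1
  step 7: row=1, L[1]='q', prepend. Next row=LF[1]=6
Reversed output: qppppq$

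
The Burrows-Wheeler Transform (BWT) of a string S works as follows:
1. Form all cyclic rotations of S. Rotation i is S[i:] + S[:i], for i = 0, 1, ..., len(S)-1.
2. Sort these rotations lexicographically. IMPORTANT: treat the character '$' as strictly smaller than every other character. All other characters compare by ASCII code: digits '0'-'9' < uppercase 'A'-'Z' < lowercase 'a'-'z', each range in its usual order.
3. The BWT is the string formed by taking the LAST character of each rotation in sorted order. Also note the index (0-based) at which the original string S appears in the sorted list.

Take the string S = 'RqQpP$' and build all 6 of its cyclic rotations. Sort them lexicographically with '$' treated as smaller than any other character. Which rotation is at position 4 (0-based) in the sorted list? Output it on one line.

All 6 rotations (rotation i = S[i:]+S[:i]):
  rot[0] = RqQpP$
  rot[1] = qQpP$R
  rot[2] = QpP$Rq
  rot[3] = pP$RqQ
  rot[4] = P$RqQp
  rot[5] = $RqQpP
Sorted (with $ < everything):
  sorted[0] = $RqQpP
  sorted[1] = P$RqQp
  sorted[2] = QpP$Rq
  sorted[3] = RqQpP$
  sorted[4] = pP$RqQ
  sorted[5] = qQpP$R
sorted[4] = pP$RqQ

Answer: pP$RqQ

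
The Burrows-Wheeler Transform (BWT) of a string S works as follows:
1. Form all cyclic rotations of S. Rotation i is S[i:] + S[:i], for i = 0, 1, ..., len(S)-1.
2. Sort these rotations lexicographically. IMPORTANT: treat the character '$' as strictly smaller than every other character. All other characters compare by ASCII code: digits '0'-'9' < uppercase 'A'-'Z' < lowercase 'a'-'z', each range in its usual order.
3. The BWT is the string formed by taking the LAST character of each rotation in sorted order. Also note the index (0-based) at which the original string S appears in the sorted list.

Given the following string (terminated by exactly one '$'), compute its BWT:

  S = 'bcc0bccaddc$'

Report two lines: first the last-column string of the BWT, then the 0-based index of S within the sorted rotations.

Answer: ccc$0dccbbda
3

Derivation:
All 12 rotations (rotation i = S[i:]+S[:i]):
  rot[0] = bcc0bccaddc$
  rot[1] = cc0bccaddc$b
  rot[2] = c0bccaddc$bc
  rot[3] = 0bccaddc$bcc
  rot[4] = bccaddc$bcc0
  rot[5] = ccaddc$bcc0b
  rot[6] = caddc$bcc0bc
  rot[7] = addc$bcc0bcc
  rot[8] = ddc$bcc0bcca
  rot[9] = dc$bcc0bccad
  rot[10] = c$bcc0bccadd
  rot[11] = $bcc0bccaddc
Sorted (with $ < everything):
  sorted[0] = $bcc0bccaddc  (last char: 'c')
  sorted[1] = 0bccaddc$bcc  (last char: 'c')
  sorted[2] = addc$bcc0bcc  (last char: 'c')
  sorted[3] = bcc0bccaddc$  (last char: '$')
  sorted[4] = bccaddc$bcc0  (last char: '0')
  sorted[5] = c$bcc0bccadd  (last char: 'd')
  sorted[6] = c0bccaddc$bc  (last char: 'c')
  sorted[7] = caddc$bcc0bc  (last char: 'c')
  sorted[8] = cc0bccaddc$b  (last char: 'b')
  sorted[9] = ccaddc$bcc0b  (last char: 'b')
  sorted[10] = dc$bcc0bccad  (last char: 'd')
  sorted[11] = ddc$bcc0bcca  (last char: 'a')
Last column: ccc$0dccbbda
Original string S is at sorted index 3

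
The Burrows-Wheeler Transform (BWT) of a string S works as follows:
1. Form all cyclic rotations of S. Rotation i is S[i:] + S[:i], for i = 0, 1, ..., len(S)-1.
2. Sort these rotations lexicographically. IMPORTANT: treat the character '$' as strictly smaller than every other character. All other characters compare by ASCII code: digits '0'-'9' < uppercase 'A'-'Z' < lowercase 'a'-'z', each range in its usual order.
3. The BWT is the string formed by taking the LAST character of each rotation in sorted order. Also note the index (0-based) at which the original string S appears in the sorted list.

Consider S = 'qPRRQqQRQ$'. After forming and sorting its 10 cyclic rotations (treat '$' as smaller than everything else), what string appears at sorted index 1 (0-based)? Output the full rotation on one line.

Answer: PRRQqQRQ$q

Derivation:
All 10 rotations (rotation i = S[i:]+S[:i]):
  rot[0] = qPRRQqQRQ$
  rot[1] = PRRQqQRQ$q
  rot[2] = RRQqQRQ$qP
  rot[3] = RQqQRQ$qPR
  rot[4] = QqQRQ$qPRR
  rot[5] = qQRQ$qPRRQ
  rot[6] = QRQ$qPRRQq
  rot[7] = RQ$qPRRQqQ
  rot[8] = Q$qPRRQqQR
  rot[9] = $qPRRQqQRQ
Sorted (with $ < everything):
  sorted[0] = $qPRRQqQRQ
  sorted[1] = PRRQqQRQ$q
  sorted[2] = Q$qPRRQqQR
  sorted[3] = QRQ$qPRRQq
  sorted[4] = QqQRQ$qPRR
  sorted[5] = RQ$qPRRQqQ
  sorted[6] = RQqQRQ$qPR
  sorted[7] = RRQqQRQ$qP
  sorted[8] = qPRRQqQRQ$
  sorted[9] = qQRQ$qPRRQ
sorted[1] = PRRQqQRQ$q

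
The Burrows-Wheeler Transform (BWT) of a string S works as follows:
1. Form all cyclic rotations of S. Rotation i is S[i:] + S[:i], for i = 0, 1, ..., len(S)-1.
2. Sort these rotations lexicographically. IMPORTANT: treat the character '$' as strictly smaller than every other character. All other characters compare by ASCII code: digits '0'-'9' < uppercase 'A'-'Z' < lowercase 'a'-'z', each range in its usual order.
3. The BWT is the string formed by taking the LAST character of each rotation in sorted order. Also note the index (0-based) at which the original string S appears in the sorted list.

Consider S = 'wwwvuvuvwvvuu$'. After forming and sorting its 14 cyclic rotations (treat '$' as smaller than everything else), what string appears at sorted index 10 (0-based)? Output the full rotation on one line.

All 14 rotations (rotation i = S[i:]+S[:i]):
  rot[0] = wwwvuvuvwvvuu$
  rot[1] = wwvuvuvwvvuu$w
  rot[2] = wvuvuvwvvuu$ww
  rot[3] = vuvuvwvvuu$www
  rot[4] = uvuvwvvuu$wwwv
  rot[5] = vuvwvvuu$wwwvu
  rot[6] = uvwvvuu$wwwvuv
  rot[7] = vwvvuu$wwwvuvu
  rot[8] = wvvuu$wwwvuvuv
  rot[9] = vvuu$wwwvuvuvw
  rot[10] = vuu$wwwvuvuvwv
  rot[11] = uu$wwwvuvuvwvv
  rot[12] = u$wwwvuvuvwvvu
  rot[13] = $wwwvuvuvwvvuu
Sorted (with $ < everything):
  sorted[0] = $wwwvuvuvwvvuu
  sorted[1] = u$wwwvuvuvwvvu
  sorted[2] = uu$wwwvuvuvwvv
  sorted[3] = uvuvwvvuu$wwwv
  sorted[4] = uvwvvuu$wwwvuv
  sorted[5] = vuu$wwwvuvuvwv
  sorted[6] = vuvuvwvvuu$www
  sorted[7] = vuvwvvuu$wwwvu
  sorted[8] = vvuu$wwwvuvuvw
  sorted[9] = vwvvuu$wwwvuvu
  sorted[10] = wvuvuvwvvuu$ww
  sorted[11] = wvvuu$wwwvuvuv
  sorted[12] = wwvuvuvwvvuu$w
  sorted[13] = wwwvuvuvwvvuu$
sorted[10] = wvuvuvwvvuu$ww

Answer: wvuvuvwvvuu$ww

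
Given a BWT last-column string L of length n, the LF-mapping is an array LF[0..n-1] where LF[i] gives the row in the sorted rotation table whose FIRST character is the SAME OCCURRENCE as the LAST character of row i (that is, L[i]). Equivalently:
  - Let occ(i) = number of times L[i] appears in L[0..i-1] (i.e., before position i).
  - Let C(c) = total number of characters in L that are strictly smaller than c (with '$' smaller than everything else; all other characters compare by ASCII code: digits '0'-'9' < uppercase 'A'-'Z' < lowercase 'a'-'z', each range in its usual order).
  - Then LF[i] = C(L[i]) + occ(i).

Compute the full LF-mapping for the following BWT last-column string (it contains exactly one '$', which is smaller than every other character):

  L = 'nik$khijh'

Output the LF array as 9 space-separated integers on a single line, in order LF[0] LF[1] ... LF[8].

Answer: 8 3 6 0 7 1 4 5 2

Derivation:
Char counts: '$':1, 'h':2, 'i':2, 'j':1, 'k':2, 'n':1
C (first-col start): C('$')=0, C('h')=1, C('i')=3, C('j')=5, C('k')=6, C('n')=8
L[0]='n': occ=0, LF[0]=C('n')+0=8+0=8
L[1]='i': occ=0, LF[1]=C('i')+0=3+0=3
L[2]='k': occ=0, LF[2]=C('k')+0=6+0=6
L[3]='$': occ=0, LF[3]=C('$')+0=0+0=0
L[4]='k': occ=1, LF[4]=C('k')+1=6+1=7
L[5]='h': occ=0, LF[5]=C('h')+0=1+0=1
L[6]='i': occ=1, LF[6]=C('i')+1=3+1=4
L[7]='j': occ=0, LF[7]=C('j')+0=5+0=5
L[8]='h': occ=1, LF[8]=C('h')+1=1+1=2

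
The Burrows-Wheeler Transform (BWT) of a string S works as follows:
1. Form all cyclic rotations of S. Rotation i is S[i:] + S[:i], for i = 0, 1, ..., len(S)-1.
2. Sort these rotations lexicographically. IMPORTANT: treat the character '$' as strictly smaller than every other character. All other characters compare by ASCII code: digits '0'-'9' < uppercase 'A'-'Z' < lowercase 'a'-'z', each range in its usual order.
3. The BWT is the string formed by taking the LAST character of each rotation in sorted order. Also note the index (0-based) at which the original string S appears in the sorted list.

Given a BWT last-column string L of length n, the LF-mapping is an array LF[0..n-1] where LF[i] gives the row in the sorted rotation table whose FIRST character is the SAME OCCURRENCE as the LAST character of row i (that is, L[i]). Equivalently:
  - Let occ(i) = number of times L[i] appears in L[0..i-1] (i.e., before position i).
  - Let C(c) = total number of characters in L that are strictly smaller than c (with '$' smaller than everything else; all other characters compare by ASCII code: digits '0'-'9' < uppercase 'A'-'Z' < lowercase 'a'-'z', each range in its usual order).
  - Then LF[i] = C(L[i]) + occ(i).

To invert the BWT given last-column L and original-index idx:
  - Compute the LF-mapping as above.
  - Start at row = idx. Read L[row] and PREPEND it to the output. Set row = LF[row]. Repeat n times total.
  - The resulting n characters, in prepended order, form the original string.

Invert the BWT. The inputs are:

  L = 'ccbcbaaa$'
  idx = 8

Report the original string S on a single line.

LF mapping: 6 7 4 8 5 1 2 3 0
Walk LF starting at row 8, prepending L[row]:
  step 1: row=8, L[8]='$', prepend. Next row=LF[8]=0
  step 2: row=0, L[0]='c', prepend. Next row=LF[0]=6
  step 3: row=6, L[6]='a', prepend. Next row=LF[6]=2
  step 4: row=2, L[2]='b', prepend. Next row=LF[2]=4
  step 5: row=4, L[4]='b', prepend. Next row=LF[4]=5
  step 6: row=5, L[5]='a', prepend. Next row=LF[5]=1
  step 7: row=1, L[1]='c', prepend. Next row=LF[1]=7
  step 8: row=7, L[7]='a', prepend. Next row=LF[7]=3
  step 9: row=3, L[3]='c', prepend. Next row=LF[3]=8
Reversed output: cacabbac$

Answer: cacabbac$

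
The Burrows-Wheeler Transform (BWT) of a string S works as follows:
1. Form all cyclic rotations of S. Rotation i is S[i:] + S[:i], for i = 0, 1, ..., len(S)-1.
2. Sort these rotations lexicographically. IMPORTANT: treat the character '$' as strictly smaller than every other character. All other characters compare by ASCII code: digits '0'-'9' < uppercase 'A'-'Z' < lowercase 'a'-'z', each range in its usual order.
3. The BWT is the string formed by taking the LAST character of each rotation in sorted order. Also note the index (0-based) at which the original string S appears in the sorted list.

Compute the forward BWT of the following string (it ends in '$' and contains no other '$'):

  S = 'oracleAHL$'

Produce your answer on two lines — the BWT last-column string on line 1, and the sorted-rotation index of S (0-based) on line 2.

Answer: LeAHralc$o
8

Derivation:
All 10 rotations (rotation i = S[i:]+S[:i]):
  rot[0] = oracleAHL$
  rot[1] = racleAHL$o
  rot[2] = acleAHL$or
  rot[3] = cleAHL$ora
  rot[4] = leAHL$orac
  rot[5] = eAHL$oracl
  rot[6] = AHL$oracle
  rot[7] = HL$oracleA
  rot[8] = L$oracleAH
  rot[9] = $oracleAHL
Sorted (with $ < everything):
  sorted[0] = $oracleAHL  (last char: 'L')
  sorted[1] = AHL$oracle  (last char: 'e')
  sorted[2] = HL$oracleA  (last char: 'A')
  sorted[3] = L$oracleAH  (last char: 'H')
  sorted[4] = acleAHL$or  (last char: 'r')
  sorted[5] = cleAHL$ora  (last char: 'a')
  sorted[6] = eAHL$oracl  (last char: 'l')
  sorted[7] = leAHL$orac  (last char: 'c')
  sorted[8] = oracleAHL$  (last char: '$')
  sorted[9] = racleAHL$o  (last char: 'o')
Last column: LeAHralc$o
Original string S is at sorted index 8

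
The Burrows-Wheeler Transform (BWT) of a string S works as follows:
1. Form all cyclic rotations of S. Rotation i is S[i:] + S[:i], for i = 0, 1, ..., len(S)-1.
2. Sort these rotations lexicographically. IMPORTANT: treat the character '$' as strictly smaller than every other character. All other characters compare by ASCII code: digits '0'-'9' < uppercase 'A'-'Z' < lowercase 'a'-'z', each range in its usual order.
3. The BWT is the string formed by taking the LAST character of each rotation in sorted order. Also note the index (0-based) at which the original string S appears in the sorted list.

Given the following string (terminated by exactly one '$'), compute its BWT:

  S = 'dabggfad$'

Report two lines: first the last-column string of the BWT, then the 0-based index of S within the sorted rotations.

All 9 rotations (rotation i = S[i:]+S[:i]):
  rot[0] = dabggfad$
  rot[1] = abggfad$d
  rot[2] = bggfad$da
  rot[3] = ggfad$dab
  rot[4] = gfad$dabg
  rot[5] = fad$dabgg
  rot[6] = ad$dabggf
  rot[7] = d$dabggfa
  rot[8] = $dabggfad
Sorted (with $ < everything):
  sorted[0] = $dabggfad  (last char: 'd')
  sorted[1] = abggfad$d  (last char: 'd')
  sorted[2] = ad$dabggf  (last char: 'f')
  sorted[3] = bggfad$da  (last char: 'a')
  sorted[4] = d$dabggfa  (last char: 'a')
  sorted[5] = dabggfad$  (last char: '$')
  sorted[6] = fad$dabgg  (last char: 'g')
  sorted[7] = gfad$dabg  (last char: 'g')
  sorted[8] = ggfad$dab  (last char: 'b')
Last column: ddfaa$ggb
Original string S is at sorted index 5

Answer: ddfaa$ggb
5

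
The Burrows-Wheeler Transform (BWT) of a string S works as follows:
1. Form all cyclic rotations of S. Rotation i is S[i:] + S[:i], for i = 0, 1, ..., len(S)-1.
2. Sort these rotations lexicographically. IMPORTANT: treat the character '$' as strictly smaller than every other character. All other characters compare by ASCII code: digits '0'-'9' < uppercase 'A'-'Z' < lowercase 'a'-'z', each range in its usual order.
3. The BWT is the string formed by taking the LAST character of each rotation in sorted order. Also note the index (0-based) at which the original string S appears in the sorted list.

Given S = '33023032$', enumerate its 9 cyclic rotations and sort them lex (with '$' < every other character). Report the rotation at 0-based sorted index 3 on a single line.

Answer: 2$3302303

Derivation:
All 9 rotations (rotation i = S[i:]+S[:i]):
  rot[0] = 33023032$
  rot[1] = 3023032$3
  rot[2] = 023032$33
  rot[3] = 23032$330
  rot[4] = 3032$3302
  rot[5] = 032$33023
  rot[6] = 32$330230
  rot[7] = 2$3302303
  rot[8] = $33023032
Sorted (with $ < everything):
  sorted[0] = $33023032
  sorted[1] = 023032$33
  sorted[2] = 032$33023
  sorted[3] = 2$3302303
  sorted[4] = 23032$330
  sorted[5] = 3023032$3
  sorted[6] = 3032$3302
  sorted[7] = 32$330230
  sorted[8] = 33023032$
sorted[3] = 2$3302303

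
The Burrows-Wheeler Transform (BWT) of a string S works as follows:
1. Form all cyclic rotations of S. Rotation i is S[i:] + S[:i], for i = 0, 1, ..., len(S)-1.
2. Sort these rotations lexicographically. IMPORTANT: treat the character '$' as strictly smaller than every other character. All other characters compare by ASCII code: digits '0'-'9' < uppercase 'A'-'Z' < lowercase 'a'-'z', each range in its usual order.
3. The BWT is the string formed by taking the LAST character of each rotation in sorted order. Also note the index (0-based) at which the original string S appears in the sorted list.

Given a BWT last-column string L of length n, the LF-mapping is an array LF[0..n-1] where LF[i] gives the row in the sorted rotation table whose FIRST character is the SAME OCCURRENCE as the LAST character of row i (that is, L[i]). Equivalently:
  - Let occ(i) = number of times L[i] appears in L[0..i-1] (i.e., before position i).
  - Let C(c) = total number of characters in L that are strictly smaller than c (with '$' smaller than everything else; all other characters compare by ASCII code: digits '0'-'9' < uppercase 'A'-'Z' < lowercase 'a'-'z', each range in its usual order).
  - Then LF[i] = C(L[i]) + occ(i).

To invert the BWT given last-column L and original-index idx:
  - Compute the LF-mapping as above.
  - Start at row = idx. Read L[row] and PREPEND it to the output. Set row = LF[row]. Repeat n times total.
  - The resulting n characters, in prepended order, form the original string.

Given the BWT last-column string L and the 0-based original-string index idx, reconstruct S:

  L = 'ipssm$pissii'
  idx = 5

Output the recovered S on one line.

Answer: mississippi$

Derivation:
LF mapping: 1 6 8 9 5 0 7 2 10 11 3 4
Walk LF starting at row 5, prepending L[row]:
  step 1: row=5, L[5]='$', prepend. Next row=LF[5]=0
  step 2: row=0, L[0]='i', prepend. Next row=LF[0]=1
  step 3: row=1, L[1]='p', prepend. Next row=LF[1]=6
  step 4: row=6, L[6]='p', prepend. Next row=LF[6]=7
  step 5: row=7, L[7]='i', prepend. Next row=LF[7]=2
  step 6: row=2, L[2]='s', prepend. Next row=LF[2]=8
  step 7: row=8, L[8]='s', prepend. Next row=LF[8]=10
  step 8: row=10, L[10]='i', prepend. Next row=LF[10]=3
  step 9: row=3, L[3]='s', prepend. Next row=LF[3]=9
  step 10: row=9, L[9]='s', prepend. Next row=LF[9]=11
  step 11: row=11, L[11]='i', prepend. Next row=LF[11]=4
  step 12: row=4, L[4]='m', prepend. Next row=LF[4]=5
Reversed output: mississippi$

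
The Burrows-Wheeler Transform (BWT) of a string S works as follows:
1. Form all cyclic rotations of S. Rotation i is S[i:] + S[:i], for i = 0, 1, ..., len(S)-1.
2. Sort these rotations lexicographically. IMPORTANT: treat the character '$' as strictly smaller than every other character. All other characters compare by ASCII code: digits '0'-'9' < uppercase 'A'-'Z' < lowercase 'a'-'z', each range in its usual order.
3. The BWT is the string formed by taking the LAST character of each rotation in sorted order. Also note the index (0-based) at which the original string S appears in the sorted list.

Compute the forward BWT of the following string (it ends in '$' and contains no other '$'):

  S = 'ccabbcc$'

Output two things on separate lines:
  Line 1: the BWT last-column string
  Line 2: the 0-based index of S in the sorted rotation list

Answer: ccabccb$
7

Derivation:
All 8 rotations (rotation i = S[i:]+S[:i]):
  rot[0] = ccabbcc$
  rot[1] = cabbcc$c
  rot[2] = abbcc$cc
  rot[3] = bbcc$cca
  rot[4] = bcc$ccab
  rot[5] = cc$ccabb
  rot[6] = c$ccabbc
  rot[7] = $ccabbcc
Sorted (with $ < everything):
  sorted[0] = $ccabbcc  (last char: 'c')
  sorted[1] = abbcc$cc  (last char: 'c')
  sorted[2] = bbcc$cca  (last char: 'a')
  sorted[3] = bcc$ccab  (last char: 'b')
  sorted[4] = c$ccabbc  (last char: 'c')
  sorted[5] = cabbcc$c  (last char: 'c')
  sorted[6] = cc$ccabb  (last char: 'b')
  sorted[7] = ccabbcc$  (last char: '$')
Last column: ccabccb$
Original string S is at sorted index 7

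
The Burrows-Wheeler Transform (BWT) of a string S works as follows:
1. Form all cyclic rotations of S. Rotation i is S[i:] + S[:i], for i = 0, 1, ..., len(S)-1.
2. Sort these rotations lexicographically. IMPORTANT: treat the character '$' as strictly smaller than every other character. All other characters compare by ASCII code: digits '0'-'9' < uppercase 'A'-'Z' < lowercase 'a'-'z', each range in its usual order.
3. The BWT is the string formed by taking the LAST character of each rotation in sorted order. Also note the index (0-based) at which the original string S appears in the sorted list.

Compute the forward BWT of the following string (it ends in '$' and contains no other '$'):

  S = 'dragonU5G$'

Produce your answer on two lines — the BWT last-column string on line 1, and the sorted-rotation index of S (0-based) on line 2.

Answer: GU5nr$aogd
5

Derivation:
All 10 rotations (rotation i = S[i:]+S[:i]):
  rot[0] = dragonU5G$
  rot[1] = ragonU5G$d
  rot[2] = agonU5G$dr
  rot[3] = gonU5G$dra
  rot[4] = onU5G$drag
  rot[5] = nU5G$drago
  rot[6] = U5G$dragon
  rot[7] = 5G$dragonU
  rot[8] = G$dragonU5
  rot[9] = $dragonU5G
Sorted (with $ < everything):
  sorted[0] = $dragonU5G  (last char: 'G')
  sorted[1] = 5G$dragonU  (last char: 'U')
  sorted[2] = G$dragonU5  (last char: '5')
  sorted[3] = U5G$dragon  (last char: 'n')
  sorted[4] = agonU5G$dr  (last char: 'r')
  sorted[5] = dragonU5G$  (last char: '$')
  sorted[6] = gonU5G$dra  (last char: 'a')
  sorted[7] = nU5G$drago  (last char: 'o')
  sorted[8] = onU5G$drag  (last char: 'g')
  sorted[9] = ragonU5G$d  (last char: 'd')
Last column: GU5nr$aogd
Original string S is at sorted index 5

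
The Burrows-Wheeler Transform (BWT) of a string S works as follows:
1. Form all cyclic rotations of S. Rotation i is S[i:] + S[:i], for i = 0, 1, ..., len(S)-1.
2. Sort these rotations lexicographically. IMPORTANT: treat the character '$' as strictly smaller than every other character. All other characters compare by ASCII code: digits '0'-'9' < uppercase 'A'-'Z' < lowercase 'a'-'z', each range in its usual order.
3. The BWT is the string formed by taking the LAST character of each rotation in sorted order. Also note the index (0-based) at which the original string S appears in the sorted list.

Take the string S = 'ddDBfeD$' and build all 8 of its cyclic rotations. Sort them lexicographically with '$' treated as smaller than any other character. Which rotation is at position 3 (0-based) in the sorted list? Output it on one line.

All 8 rotations (rotation i = S[i:]+S[:i]):
  rot[0] = ddDBfeD$
  rot[1] = dDBfeD$d
  rot[2] = DBfeD$dd
  rot[3] = BfeD$ddD
  rot[4] = feD$ddDB
  rot[5] = eD$ddDBf
  rot[6] = D$ddDBfe
  rot[7] = $ddDBfeD
Sorted (with $ < everything):
  sorted[0] = $ddDBfeD
  sorted[1] = BfeD$ddD
  sorted[2] = D$ddDBfe
  sorted[3] = DBfeD$dd
  sorted[4] = dDBfeD$d
  sorted[5] = ddDBfeD$
  sorted[6] = eD$ddDBf
  sorted[7] = feD$ddDB
sorted[3] = DBfeD$dd

Answer: DBfeD$dd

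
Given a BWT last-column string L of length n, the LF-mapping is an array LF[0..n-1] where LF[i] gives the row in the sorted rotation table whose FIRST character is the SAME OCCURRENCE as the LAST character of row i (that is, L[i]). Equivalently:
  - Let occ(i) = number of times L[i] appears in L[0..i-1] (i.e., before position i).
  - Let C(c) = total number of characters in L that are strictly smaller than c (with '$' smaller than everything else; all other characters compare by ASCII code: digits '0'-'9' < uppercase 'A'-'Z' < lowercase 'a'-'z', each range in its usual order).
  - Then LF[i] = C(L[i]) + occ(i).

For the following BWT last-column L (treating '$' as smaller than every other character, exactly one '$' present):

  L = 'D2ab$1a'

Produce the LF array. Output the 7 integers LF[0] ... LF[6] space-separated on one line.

Char counts: '$':1, '1':1, '2':1, 'D':1, 'a':2, 'b':1
C (first-col start): C('$')=0, C('1')=1, C('2')=2, C('D')=3, C('a')=4, C('b')=6
L[0]='D': occ=0, LF[0]=C('D')+0=3+0=3
L[1]='2': occ=0, LF[1]=C('2')+0=2+0=2
L[2]='a': occ=0, LF[2]=C('a')+0=4+0=4
L[3]='b': occ=0, LF[3]=C('b')+0=6+0=6
L[4]='$': occ=0, LF[4]=C('$')+0=0+0=0
L[5]='1': occ=0, LF[5]=C('1')+0=1+0=1
L[6]='a': occ=1, LF[6]=C('a')+1=4+1=5

Answer: 3 2 4 6 0 1 5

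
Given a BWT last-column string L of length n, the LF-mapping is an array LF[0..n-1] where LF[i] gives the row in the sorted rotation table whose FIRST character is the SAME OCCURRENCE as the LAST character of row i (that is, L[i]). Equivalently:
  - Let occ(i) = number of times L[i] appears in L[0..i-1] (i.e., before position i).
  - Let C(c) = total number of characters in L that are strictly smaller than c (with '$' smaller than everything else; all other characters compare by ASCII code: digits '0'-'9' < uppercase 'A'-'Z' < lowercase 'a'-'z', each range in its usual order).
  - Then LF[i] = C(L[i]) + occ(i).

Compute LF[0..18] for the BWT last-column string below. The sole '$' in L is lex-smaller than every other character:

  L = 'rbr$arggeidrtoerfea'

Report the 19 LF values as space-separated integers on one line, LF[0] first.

Char counts: '$':1, 'a':2, 'b':1, 'd':1, 'e':3, 'f':1, 'g':2, 'i':1, 'o':1, 'r':5, 't':1
C (first-col start): C('$')=0, C('a')=1, C('b')=3, C('d')=4, C('e')=5, C('f')=8, C('g')=9, C('i')=11, C('o')=12, C('r')=13, C('t')=18
L[0]='r': occ=0, LF[0]=C('r')+0=13+0=13
L[1]='b': occ=0, LF[1]=C('b')+0=3+0=3
L[2]='r': occ=1, LF[2]=C('r')+1=13+1=14
L[3]='$': occ=0, LF[3]=C('$')+0=0+0=0
L[4]='a': occ=0, LF[4]=C('a')+0=1+0=1
L[5]='r': occ=2, LF[5]=C('r')+2=13+2=15
L[6]='g': occ=0, LF[6]=C('g')+0=9+0=9
L[7]='g': occ=1, LF[7]=C('g')+1=9+1=10
L[8]='e': occ=0, LF[8]=C('e')+0=5+0=5
L[9]='i': occ=0, LF[9]=C('i')+0=11+0=11
L[10]='d': occ=0, LF[10]=C('d')+0=4+0=4
L[11]='r': occ=3, LF[11]=C('r')+3=13+3=16
L[12]='t': occ=0, LF[12]=C('t')+0=18+0=18
L[13]='o': occ=0, LF[13]=C('o')+0=12+0=12
L[14]='e': occ=1, LF[14]=C('e')+1=5+1=6
L[15]='r': occ=4, LF[15]=C('r')+4=13+4=17
L[16]='f': occ=0, LF[16]=C('f')+0=8+0=8
L[17]='e': occ=2, LF[17]=C('e')+2=5+2=7
L[18]='a': occ=1, LF[18]=C('a')+1=1+1=2

Answer: 13 3 14 0 1 15 9 10 5 11 4 16 18 12 6 17 8 7 2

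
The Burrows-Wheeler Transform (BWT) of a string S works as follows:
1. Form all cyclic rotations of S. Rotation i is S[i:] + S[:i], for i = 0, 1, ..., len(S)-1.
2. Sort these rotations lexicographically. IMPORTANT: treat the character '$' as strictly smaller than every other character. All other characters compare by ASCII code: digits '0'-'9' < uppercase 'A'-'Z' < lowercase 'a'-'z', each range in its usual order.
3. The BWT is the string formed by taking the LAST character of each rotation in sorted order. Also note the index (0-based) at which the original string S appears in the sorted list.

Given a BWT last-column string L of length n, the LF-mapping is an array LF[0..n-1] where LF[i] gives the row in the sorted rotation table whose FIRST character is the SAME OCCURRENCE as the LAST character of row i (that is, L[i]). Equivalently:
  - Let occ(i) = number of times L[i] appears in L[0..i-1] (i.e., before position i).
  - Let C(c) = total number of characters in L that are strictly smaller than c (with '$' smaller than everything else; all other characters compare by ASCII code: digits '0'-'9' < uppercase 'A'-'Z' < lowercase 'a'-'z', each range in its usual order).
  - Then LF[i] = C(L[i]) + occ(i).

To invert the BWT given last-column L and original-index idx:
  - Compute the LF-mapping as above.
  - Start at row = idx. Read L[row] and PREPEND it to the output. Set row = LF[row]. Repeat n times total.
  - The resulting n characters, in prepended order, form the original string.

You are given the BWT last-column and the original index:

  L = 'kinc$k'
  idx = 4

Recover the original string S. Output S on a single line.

Answer: knick$

Derivation:
LF mapping: 3 2 5 1 0 4
Walk LF starting at row 4, prepending L[row]:
  step 1: row=4, L[4]='$', prepend. Next row=LF[4]=0
  step 2: row=0, L[0]='k', prepend. Next row=LF[0]=3
  step 3: row=3, L[3]='c', prepend. Next row=LF[3]=1
  step 4: row=1, L[1]='i', prepend. Next row=LF[1]=2
  step 5: row=2, L[2]='n', prepend. Next row=LF[2]=5
  step 6: row=5, L[5]='k', prepend. Next row=LF[5]=4
Reversed output: knick$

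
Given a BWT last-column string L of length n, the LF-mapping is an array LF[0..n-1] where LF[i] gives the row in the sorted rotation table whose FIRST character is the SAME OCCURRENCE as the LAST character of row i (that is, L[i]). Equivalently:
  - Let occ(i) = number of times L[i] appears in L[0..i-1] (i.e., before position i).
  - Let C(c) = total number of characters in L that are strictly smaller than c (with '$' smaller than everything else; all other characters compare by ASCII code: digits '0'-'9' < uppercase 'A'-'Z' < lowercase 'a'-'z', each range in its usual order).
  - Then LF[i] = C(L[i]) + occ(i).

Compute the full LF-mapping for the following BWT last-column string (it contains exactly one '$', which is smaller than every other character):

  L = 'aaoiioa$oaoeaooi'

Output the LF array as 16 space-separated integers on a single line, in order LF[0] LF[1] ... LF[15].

Char counts: '$':1, 'a':5, 'e':1, 'i':3, 'o':6
C (first-col start): C('$')=0, C('a')=1, C('e')=6, C('i')=7, C('o')=10
L[0]='a': occ=0, LF[0]=C('a')+0=1+0=1
L[1]='a': occ=1, LF[1]=C('a')+1=1+1=2
L[2]='o': occ=0, LF[2]=C('o')+0=10+0=10
L[3]='i': occ=0, LF[3]=C('i')+0=7+0=7
L[4]='i': occ=1, LF[4]=C('i')+1=7+1=8
L[5]='o': occ=1, LF[5]=C('o')+1=10+1=11
L[6]='a': occ=2, LF[6]=C('a')+2=1+2=3
L[7]='$': occ=0, LF[7]=C('$')+0=0+0=0
L[8]='o': occ=2, LF[8]=C('o')+2=10+2=12
L[9]='a': occ=3, LF[9]=C('a')+3=1+3=4
L[10]='o': occ=3, LF[10]=C('o')+3=10+3=13
L[11]='e': occ=0, LF[11]=C('e')+0=6+0=6
L[12]='a': occ=4, LF[12]=C('a')+4=1+4=5
L[13]='o': occ=4, LF[13]=C('o')+4=10+4=14
L[14]='o': occ=5, LF[14]=C('o')+5=10+5=15
L[15]='i': occ=2, LF[15]=C('i')+2=7+2=9

Answer: 1 2 10 7 8 11 3 0 12 4 13 6 5 14 15 9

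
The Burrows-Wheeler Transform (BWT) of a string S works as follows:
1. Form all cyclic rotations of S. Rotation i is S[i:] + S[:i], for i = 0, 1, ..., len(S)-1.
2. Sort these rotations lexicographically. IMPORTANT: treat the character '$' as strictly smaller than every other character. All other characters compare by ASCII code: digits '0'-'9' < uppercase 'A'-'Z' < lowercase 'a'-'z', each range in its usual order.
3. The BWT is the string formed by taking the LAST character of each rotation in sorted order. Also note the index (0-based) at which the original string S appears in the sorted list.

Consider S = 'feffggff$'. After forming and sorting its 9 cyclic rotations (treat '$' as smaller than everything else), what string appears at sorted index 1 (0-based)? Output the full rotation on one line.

Answer: effggff$f

Derivation:
All 9 rotations (rotation i = S[i:]+S[:i]):
  rot[0] = feffggff$
  rot[1] = effggff$f
  rot[2] = ffggff$fe
  rot[3] = fggff$fef
  rot[4] = ggff$feff
  rot[5] = gff$feffg
  rot[6] = ff$feffgg
  rot[7] = f$feffggf
  rot[8] = $feffggff
Sorted (with $ < everything):
  sorted[0] = $feffggff
  sorted[1] = effggff$f
  sorted[2] = f$feffggf
  sorted[3] = feffggff$
  sorted[4] = ff$feffgg
  sorted[5] = ffggff$fe
  sorted[6] = fggff$fef
  sorted[7] = gff$feffg
  sorted[8] = ggff$feff
sorted[1] = effggff$f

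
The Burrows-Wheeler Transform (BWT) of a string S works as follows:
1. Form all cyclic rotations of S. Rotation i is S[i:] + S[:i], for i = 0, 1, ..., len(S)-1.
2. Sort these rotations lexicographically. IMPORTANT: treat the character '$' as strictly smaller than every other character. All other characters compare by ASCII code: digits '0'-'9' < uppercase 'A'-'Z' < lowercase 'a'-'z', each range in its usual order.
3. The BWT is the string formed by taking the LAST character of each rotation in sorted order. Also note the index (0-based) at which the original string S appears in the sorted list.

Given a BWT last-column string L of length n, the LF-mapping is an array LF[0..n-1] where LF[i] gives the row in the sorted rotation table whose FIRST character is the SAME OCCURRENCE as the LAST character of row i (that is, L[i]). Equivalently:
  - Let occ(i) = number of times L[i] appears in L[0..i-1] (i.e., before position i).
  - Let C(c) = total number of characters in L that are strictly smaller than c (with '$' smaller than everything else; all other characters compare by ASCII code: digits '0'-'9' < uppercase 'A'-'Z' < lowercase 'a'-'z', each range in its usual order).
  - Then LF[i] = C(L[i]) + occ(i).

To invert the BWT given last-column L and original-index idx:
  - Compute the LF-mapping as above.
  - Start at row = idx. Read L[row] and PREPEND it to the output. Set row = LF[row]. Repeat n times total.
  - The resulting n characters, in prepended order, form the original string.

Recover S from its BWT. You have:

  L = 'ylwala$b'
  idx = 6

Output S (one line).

Answer: wallaby$

Derivation:
LF mapping: 7 4 6 1 5 2 0 3
Walk LF starting at row 6, prepending L[row]:
  step 1: row=6, L[6]='$', prepend. Next row=LF[6]=0
  step 2: row=0, L[0]='y', prepend. Next row=LF[0]=7
  step 3: row=7, L[7]='b', prepend. Next row=LF[7]=3
  step 4: row=3, L[3]='a', prepend. Next row=LF[3]=1
  step 5: row=1, L[1]='l', prepend. Next row=LF[1]=4
  step 6: row=4, L[4]='l', prepend. Next row=LF[4]=5
  step 7: row=5, L[5]='a', prepend. Next row=LF[5]=2
  step 8: row=2, L[2]='w', prepend. Next row=LF[2]=6
Reversed output: wallaby$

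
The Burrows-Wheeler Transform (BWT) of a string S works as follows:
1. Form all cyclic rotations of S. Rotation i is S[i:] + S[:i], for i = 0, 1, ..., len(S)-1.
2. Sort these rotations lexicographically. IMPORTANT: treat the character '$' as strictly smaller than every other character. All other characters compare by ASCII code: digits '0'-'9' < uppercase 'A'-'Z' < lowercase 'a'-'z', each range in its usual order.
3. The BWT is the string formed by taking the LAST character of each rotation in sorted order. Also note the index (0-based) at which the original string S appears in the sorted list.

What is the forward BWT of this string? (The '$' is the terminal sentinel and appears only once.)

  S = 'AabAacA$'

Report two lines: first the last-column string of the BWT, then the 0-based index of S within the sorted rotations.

All 8 rotations (rotation i = S[i:]+S[:i]):
  rot[0] = AabAacA$
  rot[1] = abAacA$A
  rot[2] = bAacA$Aa
  rot[3] = AacA$Aab
  rot[4] = acA$AabA
  rot[5] = cA$AabAa
  rot[6] = A$AabAac
  rot[7] = $AabAacA
Sorted (with $ < everything):
  sorted[0] = $AabAacA  (last char: 'A')
  sorted[1] = A$AabAac  (last char: 'c')
  sorted[2] = AabAacA$  (last char: '$')
  sorted[3] = AacA$Aab  (last char: 'b')
  sorted[4] = abAacA$A  (last char: 'A')
  sorted[5] = acA$AabA  (last char: 'A')
  sorted[6] = bAacA$Aa  (last char: 'a')
  sorted[7] = cA$AabAa  (last char: 'a')
Last column: Ac$bAAaa
Original string S is at sorted index 2

Answer: Ac$bAAaa
2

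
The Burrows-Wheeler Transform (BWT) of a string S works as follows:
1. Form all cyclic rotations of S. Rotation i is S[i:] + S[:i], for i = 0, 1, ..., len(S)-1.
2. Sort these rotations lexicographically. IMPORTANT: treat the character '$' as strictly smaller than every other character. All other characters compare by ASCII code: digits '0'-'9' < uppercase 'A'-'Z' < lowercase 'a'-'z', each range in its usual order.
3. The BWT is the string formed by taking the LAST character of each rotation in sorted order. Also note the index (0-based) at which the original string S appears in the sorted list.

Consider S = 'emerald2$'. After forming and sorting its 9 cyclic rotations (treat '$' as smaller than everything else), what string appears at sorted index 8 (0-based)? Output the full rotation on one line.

Answer: rald2$eme

Derivation:
All 9 rotations (rotation i = S[i:]+S[:i]):
  rot[0] = emerald2$
  rot[1] = merald2$e
  rot[2] = erald2$em
  rot[3] = rald2$eme
  rot[4] = ald2$emer
  rot[5] = ld2$emera
  rot[6] = d2$emeral
  rot[7] = 2$emerald
  rot[8] = $emerald2
Sorted (with $ < everything):
  sorted[0] = $emerald2
  sorted[1] = 2$emerald
  sorted[2] = ald2$emer
  sorted[3] = d2$emeral
  sorted[4] = emerald2$
  sorted[5] = erald2$em
  sorted[6] = ld2$emera
  sorted[7] = merald2$e
  sorted[8] = rald2$eme
sorted[8] = rald2$eme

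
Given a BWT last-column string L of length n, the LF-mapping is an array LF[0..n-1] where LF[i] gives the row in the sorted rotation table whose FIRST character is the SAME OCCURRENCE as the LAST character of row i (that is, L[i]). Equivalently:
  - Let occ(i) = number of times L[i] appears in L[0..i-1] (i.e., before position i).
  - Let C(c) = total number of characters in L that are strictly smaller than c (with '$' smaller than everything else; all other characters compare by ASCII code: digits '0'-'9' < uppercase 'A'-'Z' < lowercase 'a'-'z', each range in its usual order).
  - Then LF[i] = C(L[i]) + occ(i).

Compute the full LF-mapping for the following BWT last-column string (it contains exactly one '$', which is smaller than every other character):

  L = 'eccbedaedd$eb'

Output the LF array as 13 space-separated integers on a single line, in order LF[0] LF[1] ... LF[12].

Answer: 9 4 5 2 10 6 1 11 7 8 0 12 3

Derivation:
Char counts: '$':1, 'a':1, 'b':2, 'c':2, 'd':3, 'e':4
C (first-col start): C('$')=0, C('a')=1, C('b')=2, C('c')=4, C('d')=6, C('e')=9
L[0]='e': occ=0, LF[0]=C('e')+0=9+0=9
L[1]='c': occ=0, LF[1]=C('c')+0=4+0=4
L[2]='c': occ=1, LF[2]=C('c')+1=4+1=5
L[3]='b': occ=0, LF[3]=C('b')+0=2+0=2
L[4]='e': occ=1, LF[4]=C('e')+1=9+1=10
L[5]='d': occ=0, LF[5]=C('d')+0=6+0=6
L[6]='a': occ=0, LF[6]=C('a')+0=1+0=1
L[7]='e': occ=2, LF[7]=C('e')+2=9+2=11
L[8]='d': occ=1, LF[8]=C('d')+1=6+1=7
L[9]='d': occ=2, LF[9]=C('d')+2=6+2=8
L[10]='$': occ=0, LF[10]=C('$')+0=0+0=0
L[11]='e': occ=3, LF[11]=C('e')+3=9+3=12
L[12]='b': occ=1, LF[12]=C('b')+1=2+1=3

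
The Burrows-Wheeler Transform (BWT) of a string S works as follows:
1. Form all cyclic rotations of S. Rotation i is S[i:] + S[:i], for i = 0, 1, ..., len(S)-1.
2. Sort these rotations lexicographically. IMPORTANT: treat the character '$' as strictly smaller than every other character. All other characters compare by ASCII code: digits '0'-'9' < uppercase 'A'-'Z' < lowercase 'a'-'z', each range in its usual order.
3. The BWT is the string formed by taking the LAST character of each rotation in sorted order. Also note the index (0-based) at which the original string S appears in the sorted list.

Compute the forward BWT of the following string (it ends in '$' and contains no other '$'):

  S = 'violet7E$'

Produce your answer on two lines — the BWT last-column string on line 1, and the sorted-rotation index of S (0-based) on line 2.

Answer: Et7lvoie$
8

Derivation:
All 9 rotations (rotation i = S[i:]+S[:i]):
  rot[0] = violet7E$
  rot[1] = iolet7E$v
  rot[2] = olet7E$vi
  rot[3] = let7E$vio
  rot[4] = et7E$viol
  rot[5] = t7E$viole
  rot[6] = 7E$violet
  rot[7] = E$violet7
  rot[8] = $violet7E
Sorted (with $ < everything):
  sorted[0] = $violet7E  (last char: 'E')
  sorted[1] = 7E$violet  (last char: 't')
  sorted[2] = E$violet7  (last char: '7')
  sorted[3] = et7E$viol  (last char: 'l')
  sorted[4] = iolet7E$v  (last char: 'v')
  sorted[5] = let7E$vio  (last char: 'o')
  sorted[6] = olet7E$vi  (last char: 'i')
  sorted[7] = t7E$viole  (last char: 'e')
  sorted[8] = violet7E$  (last char: '$')
Last column: Et7lvoie$
Original string S is at sorted index 8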